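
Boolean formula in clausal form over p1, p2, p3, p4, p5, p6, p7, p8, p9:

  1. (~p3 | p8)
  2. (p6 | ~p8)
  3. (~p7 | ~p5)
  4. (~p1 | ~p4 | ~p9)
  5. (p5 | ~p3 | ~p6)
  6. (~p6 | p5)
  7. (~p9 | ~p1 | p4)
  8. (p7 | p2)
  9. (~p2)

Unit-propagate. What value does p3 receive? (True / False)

False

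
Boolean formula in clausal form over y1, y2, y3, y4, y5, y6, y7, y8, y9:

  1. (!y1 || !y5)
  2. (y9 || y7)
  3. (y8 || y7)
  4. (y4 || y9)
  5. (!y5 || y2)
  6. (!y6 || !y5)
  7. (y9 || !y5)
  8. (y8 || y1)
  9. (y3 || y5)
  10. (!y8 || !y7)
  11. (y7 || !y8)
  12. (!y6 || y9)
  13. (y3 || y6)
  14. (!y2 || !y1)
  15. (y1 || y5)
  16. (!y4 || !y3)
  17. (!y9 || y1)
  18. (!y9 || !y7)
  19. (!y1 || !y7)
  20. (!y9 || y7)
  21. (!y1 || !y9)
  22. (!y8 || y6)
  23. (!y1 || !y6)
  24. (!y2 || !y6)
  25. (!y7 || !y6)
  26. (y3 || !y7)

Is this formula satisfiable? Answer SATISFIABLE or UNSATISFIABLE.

y7 = True:
  propagation gives y8=False, y1=True; an empty clause results — contradiction.
y7 = False:
  propagation gives y9=True; an empty clause results — contradiction.
Every branch closes, so no satisfying assignment exists.

UNSATISFIABLE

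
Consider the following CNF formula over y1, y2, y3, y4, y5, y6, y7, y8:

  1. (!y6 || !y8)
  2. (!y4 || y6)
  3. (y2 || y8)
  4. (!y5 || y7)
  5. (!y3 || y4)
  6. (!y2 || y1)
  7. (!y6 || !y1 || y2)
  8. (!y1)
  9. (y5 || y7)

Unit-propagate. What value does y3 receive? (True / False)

(!y1) stands alone — y1 = False.
(y1 || !y2): since y1 = False, the clause reduces to (!y2). y2 = False.
From (y2 || y8) and y2 = False: y8 = True.
From (!y6 || !y8) and y8 = True: y6 = False.
In (!y4 || y6), y6 is now false; !y4 must hold, so y4 = False.
From (!y3 || y4) and y4 = False: y3 = False.

False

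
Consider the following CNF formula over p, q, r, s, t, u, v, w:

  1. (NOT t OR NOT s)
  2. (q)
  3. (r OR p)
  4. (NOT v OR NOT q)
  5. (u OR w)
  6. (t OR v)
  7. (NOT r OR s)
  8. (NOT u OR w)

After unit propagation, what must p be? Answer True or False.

True

(q) is a unit clause: q = True.
In (NOT v OR NOT q), NOT q is now false; NOT v must hold, so v = False.
(t OR v) with v = False leaves only t, so t = True.
In (NOT t OR NOT s), NOT t is now false; NOT s must hold, so s = False.
In (s OR NOT r), s is now false; NOT r must hold, so r = False.
(r OR p): since r = False, the clause reduces to (p). p = True.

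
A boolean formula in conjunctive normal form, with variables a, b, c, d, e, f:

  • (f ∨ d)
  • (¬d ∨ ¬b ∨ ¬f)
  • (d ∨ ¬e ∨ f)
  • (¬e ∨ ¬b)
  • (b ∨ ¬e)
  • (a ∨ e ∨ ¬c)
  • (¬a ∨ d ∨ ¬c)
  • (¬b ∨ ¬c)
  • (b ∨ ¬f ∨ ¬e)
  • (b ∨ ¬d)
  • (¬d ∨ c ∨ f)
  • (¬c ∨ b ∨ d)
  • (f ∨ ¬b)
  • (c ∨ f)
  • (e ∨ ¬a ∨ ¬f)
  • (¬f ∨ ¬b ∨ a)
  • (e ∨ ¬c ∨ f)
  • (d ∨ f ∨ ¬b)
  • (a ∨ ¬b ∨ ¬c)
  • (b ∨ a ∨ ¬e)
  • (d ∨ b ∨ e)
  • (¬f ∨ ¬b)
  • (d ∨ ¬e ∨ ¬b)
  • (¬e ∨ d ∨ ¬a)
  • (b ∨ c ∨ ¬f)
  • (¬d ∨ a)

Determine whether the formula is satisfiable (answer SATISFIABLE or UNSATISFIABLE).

UNSATISFIABLE

b = True:
  propagation gives e=False, c=False, f=True; an empty clause results — contradiction.
b = False:
  propagation gives e=False, d=False; an empty clause results — contradiction.
Every branch closes, so no satisfying assignment exists.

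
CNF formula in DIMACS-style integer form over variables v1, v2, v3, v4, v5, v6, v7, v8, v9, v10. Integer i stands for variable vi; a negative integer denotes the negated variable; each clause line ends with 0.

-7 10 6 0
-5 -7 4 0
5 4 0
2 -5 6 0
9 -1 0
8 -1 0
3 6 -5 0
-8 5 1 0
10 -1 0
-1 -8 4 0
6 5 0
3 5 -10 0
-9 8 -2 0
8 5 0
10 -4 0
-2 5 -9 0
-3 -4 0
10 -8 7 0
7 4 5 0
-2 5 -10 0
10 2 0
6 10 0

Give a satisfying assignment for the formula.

v1 = F, v2 = T, v3 = F, v4 = F, v5 = T, v6 = T, v7 = F, v8 = T, v9 = F, v10 = T

Check each clause:
  1. {¬v7, v6, v10} — ¬v7 is true.
  2. {¬v7, v4, ¬v5} — ¬v7 is true.
  3. {v5, v4} — v5 is true.
  4. {¬v5, v6, v2} — v2 is true.
  5. {¬v1, v9} — ¬v1 is true.
  6. {¬v1, v8} — v8 is true.
  7. {¬v5, v6, v3} — v6 is true.
  8. {v1, v5, ¬v8} — v5 is true.
  9. {¬v1, v10} — v10 is true.
  10. {¬v8, v4, ¬v1} — ¬v1 is true.
  11. {v6, v5} — v5 is true.
  12. {v3, v5, ¬v10} — v5 is true.
  13. {¬v9, v8, ¬v2} — v8 is true.
  14. {v5, v8} — v8 is true.
  15. {v10, ¬v4} — v10 is true.
  16. {¬v2, v5, ¬v9} — v5 is true.
  17. {¬v4, ¬v3} — ¬v4 is true.
  18. {v7, v10, ¬v8} — v10 is true.
  19. {v4, v5, v7} — v5 is true.
  20. {¬v2, v5, ¬v10} — v5 is true.
  21. {v10, v2} — v2 is true.
  22. {v6, v10} — v10 is true.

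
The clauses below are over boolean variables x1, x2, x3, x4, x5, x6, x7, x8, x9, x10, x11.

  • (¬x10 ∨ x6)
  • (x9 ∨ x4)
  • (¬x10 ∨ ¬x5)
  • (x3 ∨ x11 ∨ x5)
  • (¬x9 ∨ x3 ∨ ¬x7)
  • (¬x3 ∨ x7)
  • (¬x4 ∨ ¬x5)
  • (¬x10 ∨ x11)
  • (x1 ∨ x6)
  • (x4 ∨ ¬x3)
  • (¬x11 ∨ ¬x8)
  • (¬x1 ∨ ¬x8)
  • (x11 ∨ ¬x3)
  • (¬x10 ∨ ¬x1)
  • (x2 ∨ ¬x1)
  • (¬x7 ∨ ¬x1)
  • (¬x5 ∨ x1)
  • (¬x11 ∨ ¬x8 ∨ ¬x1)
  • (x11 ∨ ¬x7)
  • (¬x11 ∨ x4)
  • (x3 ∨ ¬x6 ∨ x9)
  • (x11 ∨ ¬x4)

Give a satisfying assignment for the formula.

x1 = 0  x2 = 1  x3 = 1  x4 = 1  x5 = 0  x6 = 1  x7 = 1  x8 = 0  x9 = 0  x10 = 1  x11 = 1

x2 occurs only positively in the remaining clauses — set x2 = True.
Pure literal: x8 appears only negated; assign x8 = False.
Branch on x1: take x1 = False.
  then x6 is forced to True.
  then x5 is forced to False.
Try x3 = True.
  then x7 is forced to True.
  then x4 is forced to True.
  then x11 is forced to True.
x9, x10 are now unconstrained; take x9 = False, x10 = True.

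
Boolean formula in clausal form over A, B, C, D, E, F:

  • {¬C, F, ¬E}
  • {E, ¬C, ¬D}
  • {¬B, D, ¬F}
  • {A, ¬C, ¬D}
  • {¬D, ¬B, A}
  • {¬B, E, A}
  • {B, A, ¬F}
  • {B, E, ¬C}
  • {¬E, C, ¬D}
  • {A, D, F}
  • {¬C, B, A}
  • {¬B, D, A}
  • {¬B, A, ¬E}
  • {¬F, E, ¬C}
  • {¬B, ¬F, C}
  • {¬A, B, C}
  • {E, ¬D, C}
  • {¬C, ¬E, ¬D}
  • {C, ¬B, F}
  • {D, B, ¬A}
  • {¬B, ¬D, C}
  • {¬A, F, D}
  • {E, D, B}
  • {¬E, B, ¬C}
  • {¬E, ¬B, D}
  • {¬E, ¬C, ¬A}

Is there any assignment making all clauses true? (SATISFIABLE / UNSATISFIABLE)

B = True:
  D = True:
    propagation gives A=True, C=True, E=True; an empty clause results — contradiction.
  D = False:
    propagation gives F=False, A=True; an empty clause results — contradiction.
B = False:
  C = True:
    propagation gives E=True; an empty clause results — contradiction.
  C = False:
    propagation gives A=False, F=False, D=True, E=False; an empty clause results — contradiction.
Every branch closes, so no satisfying assignment exists.

UNSATISFIABLE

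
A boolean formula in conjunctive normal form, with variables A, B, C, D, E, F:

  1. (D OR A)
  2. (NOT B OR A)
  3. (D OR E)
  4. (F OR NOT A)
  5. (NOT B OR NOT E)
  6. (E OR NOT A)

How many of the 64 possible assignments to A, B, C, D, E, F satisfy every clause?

12

Case analysis on A and E:
  A=1, E=1: remaining (B,C,D,F) ∈ {(0,0,0,1); (0,0,1,1); (0,1,0,1); (0,1,1,1)} — 4.
  A=1, E=0: a clause becomes empty — 0.
  A=0, E=1: remaining (B,C,D,F) ∈ {(0,0,1,0); (0,0,1,1); (0,1,1,0); (0,1,1,1)} — 4.
  A=0, E=0: remaining (B,C,D,F) ∈ {(0,0,1,0); (0,0,1,1); (0,1,1,0); (0,1,1,1)} — 4.
Total: 4 + 0 + 4 + 4 = 12.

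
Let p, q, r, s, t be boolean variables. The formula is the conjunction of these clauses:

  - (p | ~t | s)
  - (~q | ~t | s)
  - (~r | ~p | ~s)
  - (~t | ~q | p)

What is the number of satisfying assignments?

Case analysis on p and s:
  p=1, s=1: remaining (q,r,t) ∈ {(0,0,0); (0,0,1); (1,0,0); (1,0,1)} — 4.
  p=1, s=0: r free; 3 ways for (q,t) × 2^1 = 6.
  p=0, s=1: r free; 3 ways for (q,t) × 2^1 = 6.
  p=0, s=0: remaining (q,r,t) ∈ {(0,0,0); (0,1,0); (1,0,0); (1,1,0)} — 4.
Total: 4 + 6 + 6 + 4 = 20.

20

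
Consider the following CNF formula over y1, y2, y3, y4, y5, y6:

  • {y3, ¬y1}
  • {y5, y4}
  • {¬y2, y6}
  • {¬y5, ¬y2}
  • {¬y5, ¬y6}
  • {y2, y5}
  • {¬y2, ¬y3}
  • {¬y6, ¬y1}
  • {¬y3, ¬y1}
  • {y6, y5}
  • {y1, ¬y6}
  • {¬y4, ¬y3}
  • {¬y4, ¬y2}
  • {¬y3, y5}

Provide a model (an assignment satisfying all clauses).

y1=False  y2=False  y3=True  y4=False  y5=True  y6=False

Check each clause:
  1. {y3, ¬y1} — y3 is true.
  2. {y5, y4} — y5 is true.
  3. {y6, ¬y2} — ¬y2 is true.
  4. {¬y2, ¬y5} — ¬y2 is true.
  5. {¬y5, ¬y6} — ¬y6 is true.
  6. {y5, y2} — y5 is true.
  7. {¬y2, ¬y3} — ¬y2 is true.
  8. {¬y1, ¬y6} — ¬y6 is true.
  9. {¬y1, ¬y3} — ¬y1 is true.
  10. {y5, y6} — y5 is true.
  11. {¬y6, y1} — ¬y6 is true.
  12. {¬y3, ¬y4} — ¬y4 is true.
  13. {¬y2, ¬y4} — ¬y4 is true.
  14. {¬y3, y5} — y5 is true.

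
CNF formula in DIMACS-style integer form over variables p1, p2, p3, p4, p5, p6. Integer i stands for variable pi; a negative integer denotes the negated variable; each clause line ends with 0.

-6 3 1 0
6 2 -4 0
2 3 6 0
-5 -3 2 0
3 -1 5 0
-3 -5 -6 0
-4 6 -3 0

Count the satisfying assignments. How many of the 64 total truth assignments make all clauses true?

Split on p3, then p6.
  p3=1, p6=1: forces p5=0; p1, p2, p4 free → 2^3 = 8.
  p3=1, p6=0: p1 free; 3 ways for (p2,p4,p5) × 2^1 = 6.
  p3=0, p6=1: remaining (p1,p2,p4,p5) ∈ {(1,0,0,1); (1,0,1,1); (1,1,0,1); (1,1,1,1)} — 4.
  p3=0, p6=0: p4 free; 3 ways for (p1,p2,p5) × 2^1 = 6.
Total: 8 + 6 + 4 + 6 = 24.

24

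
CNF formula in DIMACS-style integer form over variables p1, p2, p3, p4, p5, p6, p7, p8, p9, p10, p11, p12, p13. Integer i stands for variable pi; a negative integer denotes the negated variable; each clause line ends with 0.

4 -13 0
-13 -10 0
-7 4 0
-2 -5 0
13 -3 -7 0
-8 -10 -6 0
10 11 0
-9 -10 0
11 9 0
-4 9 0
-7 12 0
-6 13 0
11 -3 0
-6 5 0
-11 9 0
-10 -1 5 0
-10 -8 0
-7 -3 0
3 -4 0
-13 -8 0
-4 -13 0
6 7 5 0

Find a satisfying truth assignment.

p1 = False, p2 = False, p3 = False, p4 = False, p5 = True, p6 = False, p7 = False, p8 = False, p9 = True, p10 = False, p11 = True, p12 = False, p13 = False

p1 occurs only negated in the remaining clauses — set p1 = False.
p2 occurs only negated in the remaining clauses — set p2 = False.
Branch on p3: take p3 = False.
  then p4 is forced to False.
  then p13 is forced to False.
  then p7 is forced to False.
  then p6 is forced to False.
  then p5 is forced to True.
Try p8 = False.
Branch on p9: take p9 = True.
  then p10 is forced to False.
  then p11 is forced to True.
p12 is now unconstrained; take p12 = False.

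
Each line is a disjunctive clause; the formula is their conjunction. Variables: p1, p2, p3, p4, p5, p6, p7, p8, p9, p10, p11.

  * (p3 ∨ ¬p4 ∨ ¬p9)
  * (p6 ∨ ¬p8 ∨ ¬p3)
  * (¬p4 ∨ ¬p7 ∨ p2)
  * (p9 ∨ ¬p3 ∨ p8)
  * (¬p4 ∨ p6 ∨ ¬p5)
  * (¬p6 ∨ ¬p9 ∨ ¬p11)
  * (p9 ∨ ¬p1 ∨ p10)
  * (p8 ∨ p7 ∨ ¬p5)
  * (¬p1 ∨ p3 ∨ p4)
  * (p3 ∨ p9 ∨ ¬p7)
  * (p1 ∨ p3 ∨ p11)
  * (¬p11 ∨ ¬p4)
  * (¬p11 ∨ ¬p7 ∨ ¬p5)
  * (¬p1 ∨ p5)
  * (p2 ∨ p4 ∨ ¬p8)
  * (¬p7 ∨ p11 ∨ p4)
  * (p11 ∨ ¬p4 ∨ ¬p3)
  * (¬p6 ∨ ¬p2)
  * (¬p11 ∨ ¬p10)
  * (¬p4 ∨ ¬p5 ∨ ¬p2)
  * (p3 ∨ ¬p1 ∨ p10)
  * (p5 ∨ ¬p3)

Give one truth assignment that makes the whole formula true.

Set p1 = False and propagate.
The remaining clauses are satisfied by p2 = False, p3 = False, p4 = False, p5 = False, p6 = False, p7 = False, p8 = False, p9 = True, p10 = False, p11 = True.

p1=False, p2=False, p3=False, p4=False, p5=False, p6=False, p7=False, p8=False, p9=True, p10=False, p11=True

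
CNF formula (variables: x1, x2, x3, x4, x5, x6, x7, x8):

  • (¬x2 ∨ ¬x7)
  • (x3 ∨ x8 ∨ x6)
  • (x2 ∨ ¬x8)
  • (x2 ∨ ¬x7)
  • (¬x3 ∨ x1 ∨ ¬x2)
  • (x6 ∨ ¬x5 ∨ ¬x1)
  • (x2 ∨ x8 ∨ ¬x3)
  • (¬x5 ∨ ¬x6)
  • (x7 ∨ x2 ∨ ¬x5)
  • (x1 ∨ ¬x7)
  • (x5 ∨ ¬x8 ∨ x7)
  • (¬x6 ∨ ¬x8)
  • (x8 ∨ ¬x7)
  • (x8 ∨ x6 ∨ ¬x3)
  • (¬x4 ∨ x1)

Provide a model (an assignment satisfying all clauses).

x1=False, x2=True, x3=False, x4=False, x5=False, x6=True, x7=False, x8=False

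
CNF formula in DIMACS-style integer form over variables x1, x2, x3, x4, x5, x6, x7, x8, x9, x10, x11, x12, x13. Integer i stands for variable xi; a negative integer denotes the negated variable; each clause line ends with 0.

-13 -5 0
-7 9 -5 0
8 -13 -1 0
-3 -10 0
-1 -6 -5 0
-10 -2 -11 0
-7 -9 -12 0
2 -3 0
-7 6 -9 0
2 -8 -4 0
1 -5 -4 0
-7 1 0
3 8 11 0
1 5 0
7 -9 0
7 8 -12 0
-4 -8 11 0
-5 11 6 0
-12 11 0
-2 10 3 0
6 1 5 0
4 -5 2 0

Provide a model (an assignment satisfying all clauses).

x1 = T, x2 = T, x3 = T, x4 = F, x5 = T, x6 = F, x7 = F, x8 = F, x9 = F, x10 = F, x11 = T, x12 = F, x13 = F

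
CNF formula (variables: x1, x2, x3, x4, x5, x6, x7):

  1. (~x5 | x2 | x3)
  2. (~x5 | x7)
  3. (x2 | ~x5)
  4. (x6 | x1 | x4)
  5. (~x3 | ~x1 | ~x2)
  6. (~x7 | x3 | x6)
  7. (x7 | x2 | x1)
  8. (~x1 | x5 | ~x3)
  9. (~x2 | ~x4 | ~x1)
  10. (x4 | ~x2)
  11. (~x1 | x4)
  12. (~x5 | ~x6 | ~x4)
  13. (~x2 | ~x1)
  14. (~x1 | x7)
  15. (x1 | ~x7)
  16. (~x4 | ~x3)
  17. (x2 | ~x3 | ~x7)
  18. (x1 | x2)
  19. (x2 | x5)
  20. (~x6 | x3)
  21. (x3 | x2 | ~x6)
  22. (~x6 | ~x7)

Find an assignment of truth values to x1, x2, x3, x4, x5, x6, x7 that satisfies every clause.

Set x1 = False and propagate.
  then x7 is forced to False.
  then x5 is forced to False.
  then x2 is forced to True.
  then x4 is forced to True.
  then x3 is forced to False.
  then x6 is forced to False.
Every clause has at least one true literal under this assignment.
Check each clause:
  1. (~x5 | x2 | x3) — x2 is true.
  2. (~x5 | x7) — ~x5 is true.
  3. (~x5 | x2) — x2 is true.
  4. (x6 | x4 | x1) — x4 is true.
  5. (~x1 | ~x3 | ~x2) — ~x3 is true.
  6. (~x7 | x6 | x3) — ~x7 is true.
  7. (x7 | x1 | x2) — x2 is true.
  8. (x5 | ~x1 | ~x3) — ~x3 is true.
  9. (~x2 | ~x1 | ~x4) — ~x1 is true.
  10. (x4 | ~x2) — x4 is true.
  11. (~x1 | x4) — x4 is true.
  12. (~x6 | ~x5 | ~x4) — ~x6 is true.
  13. (~x2 | ~x1) — ~x1 is true.
  14. (x7 | ~x1) — ~x1 is true.
  15. (x1 | ~x7) — ~x7 is true.
  16. (~x4 | ~x3) — ~x3 is true.
  17. (~x3 | ~x7 | x2) — ~x7 is true.
  18. (x1 | x2) — x2 is true.
  19. (x2 | x5) — x2 is true.
  20. (~x6 | x3) — ~x6 is true.
  21. (x3 | ~x6 | x2) — ~x6 is true.
  22. (~x6 | ~x7) — ~x7 is true.

x1 = False  x2 = True  x3 = False  x4 = True  x5 = False  x6 = False  x7 = False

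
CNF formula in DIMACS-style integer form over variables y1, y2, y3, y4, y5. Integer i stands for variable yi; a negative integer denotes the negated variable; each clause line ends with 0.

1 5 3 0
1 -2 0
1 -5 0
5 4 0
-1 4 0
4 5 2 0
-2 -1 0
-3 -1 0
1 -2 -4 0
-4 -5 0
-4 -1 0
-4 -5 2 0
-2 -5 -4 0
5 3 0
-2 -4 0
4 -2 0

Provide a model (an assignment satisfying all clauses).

y1=0  y2=0  y3=1  y4=1  y5=0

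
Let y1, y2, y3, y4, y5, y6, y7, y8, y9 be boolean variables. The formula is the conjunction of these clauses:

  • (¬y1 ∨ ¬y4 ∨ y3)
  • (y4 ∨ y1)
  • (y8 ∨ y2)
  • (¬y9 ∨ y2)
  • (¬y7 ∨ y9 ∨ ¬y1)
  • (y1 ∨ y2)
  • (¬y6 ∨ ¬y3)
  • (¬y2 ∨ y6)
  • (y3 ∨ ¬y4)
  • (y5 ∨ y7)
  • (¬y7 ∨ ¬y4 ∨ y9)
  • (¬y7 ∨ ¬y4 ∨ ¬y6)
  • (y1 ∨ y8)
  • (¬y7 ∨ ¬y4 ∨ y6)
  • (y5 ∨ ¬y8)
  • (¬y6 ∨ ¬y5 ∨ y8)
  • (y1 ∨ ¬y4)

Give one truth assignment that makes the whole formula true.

y1 = True, y2 = False, y3 = True, y4 = False, y5 = True, y6 = False, y7 = False, y8 = True, y9 = False

Set y1 = True and propagate.
Try y2 = False.
  then y8 is forced to True.
  then y9 is forced to False.
  then y7 is forced to False.
  then y5 is forced to True.
The remaining clauses are satisfied by y3 = True, y4 = False, y6 = False.
Every clause has at least one true literal under this assignment.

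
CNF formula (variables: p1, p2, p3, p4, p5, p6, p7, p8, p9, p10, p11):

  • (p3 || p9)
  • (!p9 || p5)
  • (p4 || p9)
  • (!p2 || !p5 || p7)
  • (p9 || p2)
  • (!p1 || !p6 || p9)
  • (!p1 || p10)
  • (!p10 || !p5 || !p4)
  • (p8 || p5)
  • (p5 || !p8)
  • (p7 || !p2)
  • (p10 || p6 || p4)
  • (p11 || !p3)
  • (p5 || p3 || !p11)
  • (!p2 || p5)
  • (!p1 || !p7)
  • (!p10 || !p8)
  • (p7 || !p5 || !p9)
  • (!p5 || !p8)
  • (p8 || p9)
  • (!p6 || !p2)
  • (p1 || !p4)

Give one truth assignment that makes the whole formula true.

p1=F, p2=F, p3=T, p4=F, p5=T, p6=F, p7=T, p8=F, p9=T, p10=T, p11=T

Branch on p1: take p1 = False.
  then p4 is forced to False.
  then p9 is forced to True.
  then p5 is forced to True.
  then p7 is forced to True.
  then p8 is forced to False.
Try p2 = False.
For the remaining variables, p3 = True, p6 = False, p10 = True, p11 = True works.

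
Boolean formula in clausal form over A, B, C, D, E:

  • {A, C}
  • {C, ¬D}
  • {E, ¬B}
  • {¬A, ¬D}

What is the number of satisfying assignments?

Split on A, then C.
  A=T, C=T: remaining (B,D,E) ∈ {(F,F,F); (F,F,T); (T,F,T)} — 3.
  A=T, C=F: remaining (B,D,E) ∈ {(F,F,F); (F,F,T); (T,F,T)} — 3.
  A=F, C=T: D free; 3 ways for (B,E) × 2^1 = 6.
  A=F, C=F: a clause becomes empty — 0.
Total: 3 + 3 + 6 + 0 = 12.

12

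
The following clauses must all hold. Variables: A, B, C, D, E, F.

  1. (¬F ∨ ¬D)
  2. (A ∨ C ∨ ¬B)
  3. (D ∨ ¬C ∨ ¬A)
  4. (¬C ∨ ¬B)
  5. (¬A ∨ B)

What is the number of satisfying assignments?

Split on A, then B.
  A=T, B=T: E free; 3 ways for (C,D,F) × 2^1 = 6.
  A=T, B=F: a clause becomes empty — 0.
  A=F, B=T: a clause becomes empty — 0.
  A=F, B=F: C, E free; 3 ways for (D,F) × 2^2 = 12.
Total: 6 + 0 + 0 + 12 = 18.

18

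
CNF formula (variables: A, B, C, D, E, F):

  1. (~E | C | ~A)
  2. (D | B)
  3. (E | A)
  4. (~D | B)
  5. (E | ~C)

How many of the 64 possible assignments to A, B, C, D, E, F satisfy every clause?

16

Split on E, then A.
  E=T, A=T: remaining (B,C,D,F) ∈ {(T,T,F,F); (T,T,F,T); (T,T,T,F); (T,T,T,T)} — 4.
  E=T, A=F: forces B=T; C, D, F free → 2^3 = 8.
  E=F, A=T: remaining (B,C,D,F) ∈ {(T,F,F,F); (T,F,F,T); (T,F,T,F); (T,F,T,T)} — 4.
  E=F, A=F: a clause becomes empty — 0.
Total: 4 + 8 + 4 + 0 = 16.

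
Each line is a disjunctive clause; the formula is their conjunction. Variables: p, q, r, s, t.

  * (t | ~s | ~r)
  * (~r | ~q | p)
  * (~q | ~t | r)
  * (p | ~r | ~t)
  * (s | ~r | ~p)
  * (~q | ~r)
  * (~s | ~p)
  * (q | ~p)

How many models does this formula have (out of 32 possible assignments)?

8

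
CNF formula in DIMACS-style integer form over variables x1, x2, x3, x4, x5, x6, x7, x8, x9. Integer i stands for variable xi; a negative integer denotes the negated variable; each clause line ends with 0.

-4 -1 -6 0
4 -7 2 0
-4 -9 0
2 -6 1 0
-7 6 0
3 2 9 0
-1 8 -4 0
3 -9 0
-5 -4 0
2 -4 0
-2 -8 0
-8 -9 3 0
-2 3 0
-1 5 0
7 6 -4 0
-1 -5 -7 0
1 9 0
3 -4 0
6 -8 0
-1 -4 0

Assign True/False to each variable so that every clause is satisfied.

x1=T, x2=F, x3=T, x4=F, x5=T, x6=T, x7=F, x8=T, x9=T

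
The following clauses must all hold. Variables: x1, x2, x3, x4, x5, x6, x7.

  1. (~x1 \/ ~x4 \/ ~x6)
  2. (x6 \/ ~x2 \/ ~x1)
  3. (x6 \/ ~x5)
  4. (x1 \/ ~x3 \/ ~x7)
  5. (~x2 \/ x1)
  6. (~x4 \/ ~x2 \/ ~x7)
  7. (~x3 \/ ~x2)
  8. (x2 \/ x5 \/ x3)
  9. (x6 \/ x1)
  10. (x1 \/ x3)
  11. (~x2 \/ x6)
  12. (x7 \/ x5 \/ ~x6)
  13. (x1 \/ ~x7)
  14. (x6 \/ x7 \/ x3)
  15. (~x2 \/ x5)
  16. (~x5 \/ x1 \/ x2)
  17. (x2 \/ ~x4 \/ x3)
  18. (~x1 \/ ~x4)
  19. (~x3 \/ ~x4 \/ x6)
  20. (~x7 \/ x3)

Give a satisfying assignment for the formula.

x1=True  x2=False  x3=True  x4=False  x5=True  x6=True  x7=False

Check each clause:
  1. (~x1 \/ ~x6 \/ ~x4) — ~x4 is true.
  2. (~x1 \/ ~x2 \/ x6) — ~x2 is true.
  3. (~x5 \/ x6) — x6 is true.
  4. (~x7 \/ x1 \/ ~x3) — x1 is true.
  5. (x1 \/ ~x2) — x1 is true.
  6. (~x2 \/ ~x4 \/ ~x7) — ~x7 is true.
  7. (~x3 \/ ~x2) — ~x2 is true.
  8. (x3 \/ x2 \/ x5) — x3 is true.
  9. (x6 \/ x1) — x1 is true.
  10. (x1 \/ x3) — x1 is true.
  11. (x6 \/ ~x2) — x6 is true.
  12. (~x6 \/ x5 \/ x7) — x5 is true.
  13. (x1 \/ ~x7) — ~x7 is true.
  14. (x3 \/ x6 \/ x7) — x3 is true.
  15. (~x2 \/ x5) — x5 is true.
  16. (x2 \/ x1 \/ ~x5) — x1 is true.
  17. (x2 \/ x3 \/ ~x4) — x3 is true.
  18. (~x1 \/ ~x4) — ~x4 is true.
  19. (~x4 \/ x6 \/ ~x3) — ~x4 is true.
  20. (~x7 \/ x3) — ~x7 is true.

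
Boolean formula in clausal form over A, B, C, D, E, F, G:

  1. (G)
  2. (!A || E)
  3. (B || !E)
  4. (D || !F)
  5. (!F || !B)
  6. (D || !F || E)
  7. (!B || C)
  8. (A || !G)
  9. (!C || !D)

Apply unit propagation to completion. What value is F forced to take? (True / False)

False

Unit clause (G) sets G = True.
From (A || !G) and G = True: A = True.
From (!A || E) and A = True: E = True.
From (!E || B) and E = True: B = True.
(!B || !F): since B = True, the clause reduces to (!F). F = False.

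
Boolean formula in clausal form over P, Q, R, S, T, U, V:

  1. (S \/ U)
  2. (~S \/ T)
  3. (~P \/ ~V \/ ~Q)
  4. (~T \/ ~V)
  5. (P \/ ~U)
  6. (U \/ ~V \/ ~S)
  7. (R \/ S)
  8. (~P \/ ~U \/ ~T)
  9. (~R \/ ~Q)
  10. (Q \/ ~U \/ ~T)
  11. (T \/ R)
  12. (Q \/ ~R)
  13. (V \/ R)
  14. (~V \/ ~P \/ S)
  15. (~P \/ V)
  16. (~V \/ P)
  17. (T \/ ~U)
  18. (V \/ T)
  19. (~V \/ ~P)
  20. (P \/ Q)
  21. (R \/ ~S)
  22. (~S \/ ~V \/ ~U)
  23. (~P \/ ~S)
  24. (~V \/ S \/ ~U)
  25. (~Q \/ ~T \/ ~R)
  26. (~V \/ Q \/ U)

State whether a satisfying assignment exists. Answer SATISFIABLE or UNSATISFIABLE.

UNSATISFIABLE

V = True:
  propagation gives T=False, S=False, U=True; an empty clause results — contradiction.
V = False:
  propagation gives R=True, Q=False; an empty clause results — contradiction.
Every branch closes, so no satisfying assignment exists.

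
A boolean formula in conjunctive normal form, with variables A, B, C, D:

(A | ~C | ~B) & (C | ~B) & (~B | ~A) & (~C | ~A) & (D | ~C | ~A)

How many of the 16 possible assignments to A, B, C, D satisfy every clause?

The models are:
  A=0 B=0 C=0 D=0
  A=0 B=0 C=0 D=1
  A=0 B=0 C=1 D=0
  A=0 B=0 C=1 D=1
  A=1 B=0 C=0 D=0
  A=1 B=0 C=0 D=1
That's 6 in total.

6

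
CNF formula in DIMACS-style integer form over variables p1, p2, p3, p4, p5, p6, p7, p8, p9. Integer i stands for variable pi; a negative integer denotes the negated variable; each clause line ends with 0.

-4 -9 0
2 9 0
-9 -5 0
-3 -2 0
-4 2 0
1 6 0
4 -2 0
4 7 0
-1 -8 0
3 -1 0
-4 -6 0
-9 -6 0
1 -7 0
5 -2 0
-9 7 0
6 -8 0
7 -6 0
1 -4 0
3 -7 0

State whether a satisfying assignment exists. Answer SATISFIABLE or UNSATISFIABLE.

p8 occurs only negated in the remaining clauses — set p8 = False.
Try p1 = True.
  then p3 is forced to True.
  then p2 is forced to False.
  then p9 is forced to True.
  then p4 is forced to False.
  then p5 is forced to False.
  then p7 is forced to True.
  then p6 is forced to False.
So p1=T, p2=F, p3=T, p4=F, p5=F, p6=F, p7=T, p8=F, p9=T is a satisfying assignment.

SATISFIABLE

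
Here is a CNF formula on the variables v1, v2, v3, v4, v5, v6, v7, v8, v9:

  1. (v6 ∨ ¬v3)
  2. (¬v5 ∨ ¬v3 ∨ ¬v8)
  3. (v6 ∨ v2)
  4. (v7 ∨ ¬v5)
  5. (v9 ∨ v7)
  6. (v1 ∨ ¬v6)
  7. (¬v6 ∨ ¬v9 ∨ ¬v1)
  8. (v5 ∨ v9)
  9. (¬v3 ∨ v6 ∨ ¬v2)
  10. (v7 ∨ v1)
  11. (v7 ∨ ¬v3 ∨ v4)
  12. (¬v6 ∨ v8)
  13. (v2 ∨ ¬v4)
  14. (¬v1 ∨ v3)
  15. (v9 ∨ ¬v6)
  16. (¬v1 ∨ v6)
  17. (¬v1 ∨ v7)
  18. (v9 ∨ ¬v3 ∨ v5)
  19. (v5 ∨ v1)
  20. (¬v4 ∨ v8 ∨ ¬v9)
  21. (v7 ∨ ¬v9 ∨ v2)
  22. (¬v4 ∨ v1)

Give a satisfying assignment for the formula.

Pure literal: v7 appears only positively; assign v7 = True.
Set v1 = False and propagate.
  then v6 is forced to False.
  then v3 is forced to False.
  then v2 is forced to True.
  then v5 is forced to True.
  then v4 is forced to False.
v8, v9 are now unconstrained; take v8 = True, v9 = False.
Check each clause:
  1. (v6 ∨ ¬v3) — ¬v3 is true.
  2. (¬v3 ∨ ¬v5 ∨ ¬v8) — ¬v3 is true.
  3. (v6 ∨ v2) — v2 is true.
  4. (v7 ∨ ¬v5) — v7 is true.
  5. (v7 ∨ v9) — v7 is true.
  6. (v1 ∨ ¬v6) — ¬v6 is true.
  7. (¬v1 ∨ ¬v9 ∨ ¬v6) — ¬v6 is true.
  8. (v9 ∨ v5) — v5 is true.
  9. (¬v3 ∨ v6 ∨ ¬v2) — ¬v3 is true.
  10. (v7 ∨ v1) — v7 is true.
  11. (v7 ∨ ¬v3 ∨ v4) — ¬v3 is true.
  12. (¬v6 ∨ v8) — v8 is true.
  13. (v2 ∨ ¬v4) — v2 is true.
  14. (¬v1 ∨ v3) — ¬v1 is true.
  15. (¬v6 ∨ v9) — ¬v6 is true.
  16. (v6 ∨ ¬v1) — ¬v1 is true.
  17. (¬v1 ∨ v7) — ¬v1 is true.
  18. (v9 ∨ ¬v3 ∨ v5) — ¬v3 is true.
  19. (v5 ∨ v1) — v5 is true.
  20. (¬v4 ∨ v8 ∨ ¬v9) — v8 is true.
  21. (v7 ∨ ¬v9 ∨ v2) — v2 is true.
  22. (v1 ∨ ¬v4) — ¬v4 is true.

v1=0, v2=1, v3=0, v4=0, v5=1, v6=0, v7=1, v8=1, v9=0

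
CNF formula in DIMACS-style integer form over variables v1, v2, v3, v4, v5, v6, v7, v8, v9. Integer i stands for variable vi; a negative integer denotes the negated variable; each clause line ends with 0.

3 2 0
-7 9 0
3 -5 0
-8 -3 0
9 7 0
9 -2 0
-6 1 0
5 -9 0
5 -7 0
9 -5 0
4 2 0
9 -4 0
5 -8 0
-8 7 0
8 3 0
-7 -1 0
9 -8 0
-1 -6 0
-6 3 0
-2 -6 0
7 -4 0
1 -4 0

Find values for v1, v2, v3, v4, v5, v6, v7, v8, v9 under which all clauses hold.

v1=F, v2=T, v3=T, v4=F, v5=T, v6=F, v7=F, v8=F, v9=T

Pure literal: v6 appears only negated; assign v6 = False.
Branch on v1: take v1 = False.
  then v4 is forced to False.
  then v2 is forced to True.
  then v9 is forced to True.
  then v5 is forced to True.
  then v3 is forced to True.
  then v8 is forced to False.
v7 is now unconstrained; take v7 = False.
Every clause has at least one true literal under this assignment.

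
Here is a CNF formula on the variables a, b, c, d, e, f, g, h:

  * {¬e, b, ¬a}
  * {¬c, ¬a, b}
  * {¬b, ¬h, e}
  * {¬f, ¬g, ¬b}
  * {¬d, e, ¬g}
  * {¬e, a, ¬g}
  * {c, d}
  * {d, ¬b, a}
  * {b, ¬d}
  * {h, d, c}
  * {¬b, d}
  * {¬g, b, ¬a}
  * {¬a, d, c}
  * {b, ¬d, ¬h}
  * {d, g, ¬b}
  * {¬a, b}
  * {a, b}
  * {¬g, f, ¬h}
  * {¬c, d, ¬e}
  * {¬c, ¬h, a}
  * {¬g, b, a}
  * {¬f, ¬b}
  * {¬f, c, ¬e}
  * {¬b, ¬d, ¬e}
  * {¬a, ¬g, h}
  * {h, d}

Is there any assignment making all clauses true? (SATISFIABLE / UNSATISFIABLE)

Try a = True.
  then b is forced to True.
  then d is forced to True.
  then f is forced to False.
  then e is forced to False.
  then h is forced to False.
  then g is forced to False.
c is now unconstrained; take c = False.
So a=True, b=True, c=False, d=True, e=False, f=False, g=False, h=False is a satisfying assignment.

SATISFIABLE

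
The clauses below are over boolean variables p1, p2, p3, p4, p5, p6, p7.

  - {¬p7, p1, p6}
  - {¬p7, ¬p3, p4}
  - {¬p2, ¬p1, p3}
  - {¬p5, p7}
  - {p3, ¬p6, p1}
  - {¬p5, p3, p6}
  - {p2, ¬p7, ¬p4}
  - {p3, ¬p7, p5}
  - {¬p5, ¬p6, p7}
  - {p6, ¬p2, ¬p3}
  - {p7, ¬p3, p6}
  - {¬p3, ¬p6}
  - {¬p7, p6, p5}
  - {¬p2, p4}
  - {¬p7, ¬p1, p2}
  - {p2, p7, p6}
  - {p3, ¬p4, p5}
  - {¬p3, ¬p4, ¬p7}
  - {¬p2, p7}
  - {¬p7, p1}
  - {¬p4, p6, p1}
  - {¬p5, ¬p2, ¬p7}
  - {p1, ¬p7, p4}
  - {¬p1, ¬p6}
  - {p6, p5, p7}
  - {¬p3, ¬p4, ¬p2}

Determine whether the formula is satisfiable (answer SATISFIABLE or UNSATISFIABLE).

UNSATISFIABLE

p7 = True:
  propagation gives p1=True, p2=True, p3=True, p4=True; an empty clause results — contradiction.
p7 = False:
  propagation gives p5=False, p2=False, p6=True, p3=False; an empty clause results — contradiction.
Every branch closes, so no satisfying assignment exists.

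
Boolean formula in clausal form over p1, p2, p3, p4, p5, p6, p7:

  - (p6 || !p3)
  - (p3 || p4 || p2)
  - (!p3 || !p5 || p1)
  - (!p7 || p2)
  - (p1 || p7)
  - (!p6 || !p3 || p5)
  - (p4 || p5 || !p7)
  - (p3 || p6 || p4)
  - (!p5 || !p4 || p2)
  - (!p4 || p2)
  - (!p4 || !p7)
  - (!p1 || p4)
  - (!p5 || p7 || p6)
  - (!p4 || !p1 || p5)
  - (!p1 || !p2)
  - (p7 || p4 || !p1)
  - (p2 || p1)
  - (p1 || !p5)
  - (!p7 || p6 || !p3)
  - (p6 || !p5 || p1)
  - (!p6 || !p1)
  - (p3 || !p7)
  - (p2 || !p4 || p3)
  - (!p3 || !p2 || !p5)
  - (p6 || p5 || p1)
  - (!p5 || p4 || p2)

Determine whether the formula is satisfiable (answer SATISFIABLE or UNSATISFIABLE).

p1 = True:
  propagation gives p4=True, p2=True; an empty clause results — contradiction.
p1 = False:
  propagation gives p7=True, p2=True, p4=False, p5=True; an empty clause results — contradiction.
Every branch closes, so no satisfying assignment exists.

UNSATISFIABLE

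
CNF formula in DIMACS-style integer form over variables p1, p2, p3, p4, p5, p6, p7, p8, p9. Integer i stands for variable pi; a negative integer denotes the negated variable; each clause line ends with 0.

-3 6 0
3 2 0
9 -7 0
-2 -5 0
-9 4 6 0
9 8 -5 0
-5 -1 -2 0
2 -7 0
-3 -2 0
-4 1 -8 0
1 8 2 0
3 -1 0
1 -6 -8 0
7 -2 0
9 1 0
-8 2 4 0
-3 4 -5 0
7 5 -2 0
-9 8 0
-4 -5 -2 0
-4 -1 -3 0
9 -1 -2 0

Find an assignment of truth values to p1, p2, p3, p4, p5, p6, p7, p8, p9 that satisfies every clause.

p1=True, p2=False, p3=True, p4=False, p5=False, p6=True, p7=False, p8=False, p9=False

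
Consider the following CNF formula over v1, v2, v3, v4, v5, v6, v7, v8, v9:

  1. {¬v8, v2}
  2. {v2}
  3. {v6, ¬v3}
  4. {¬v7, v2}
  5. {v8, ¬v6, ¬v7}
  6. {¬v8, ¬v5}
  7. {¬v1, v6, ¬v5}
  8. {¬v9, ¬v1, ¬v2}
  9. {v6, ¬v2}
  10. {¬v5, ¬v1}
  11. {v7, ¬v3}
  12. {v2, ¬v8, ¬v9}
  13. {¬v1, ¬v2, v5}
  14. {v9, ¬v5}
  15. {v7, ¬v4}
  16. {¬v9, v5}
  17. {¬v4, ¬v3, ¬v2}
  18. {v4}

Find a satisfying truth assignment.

v1 = False, v2 = True, v3 = False, v4 = True, v5 = False, v6 = True, v7 = True, v8 = True, v9 = False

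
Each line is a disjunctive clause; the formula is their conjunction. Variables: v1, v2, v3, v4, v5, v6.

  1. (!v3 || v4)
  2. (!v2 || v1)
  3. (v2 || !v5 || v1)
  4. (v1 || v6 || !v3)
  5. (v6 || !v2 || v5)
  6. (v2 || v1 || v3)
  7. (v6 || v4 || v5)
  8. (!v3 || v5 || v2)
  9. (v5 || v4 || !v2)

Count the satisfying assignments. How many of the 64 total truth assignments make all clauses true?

17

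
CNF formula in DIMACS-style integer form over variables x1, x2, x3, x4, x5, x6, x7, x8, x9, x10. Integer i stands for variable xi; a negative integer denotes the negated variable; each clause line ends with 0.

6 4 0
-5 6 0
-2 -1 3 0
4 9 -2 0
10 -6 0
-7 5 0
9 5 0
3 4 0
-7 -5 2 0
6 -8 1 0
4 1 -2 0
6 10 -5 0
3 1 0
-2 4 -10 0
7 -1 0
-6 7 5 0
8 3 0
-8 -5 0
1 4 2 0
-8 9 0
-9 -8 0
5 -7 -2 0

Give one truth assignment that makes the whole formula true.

x1=F, x2=F, x3=T, x4=T, x5=F, x6=F, x7=F, x8=F, x9=T, x10=F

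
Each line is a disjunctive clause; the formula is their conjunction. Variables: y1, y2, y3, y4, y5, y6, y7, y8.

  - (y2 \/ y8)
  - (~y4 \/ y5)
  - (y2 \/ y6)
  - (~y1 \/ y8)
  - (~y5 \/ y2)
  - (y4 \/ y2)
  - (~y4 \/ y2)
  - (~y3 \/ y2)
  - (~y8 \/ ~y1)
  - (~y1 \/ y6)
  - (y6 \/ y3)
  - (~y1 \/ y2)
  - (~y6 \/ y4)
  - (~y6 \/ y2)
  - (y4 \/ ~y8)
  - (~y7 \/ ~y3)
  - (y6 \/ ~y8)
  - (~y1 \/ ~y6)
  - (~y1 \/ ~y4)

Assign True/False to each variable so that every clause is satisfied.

y1 = 0, y2 = 1, y3 = 1, y4 = 1, y5 = 1, y6 = 0, y7 = 0, y8 = 0

y1 occurs only negated in the remaining clauses — set y1 = False.
Pure literal: y2 appears only positively; assign y2 = True.
Branch on y3: take y3 = True.
  then y7 is forced to False.
Branch on y4: take y4 = True.
  then y5 is forced to True.
For the remaining variables, y6 = False, y8 = False works.
Every clause has at least one true literal under this assignment.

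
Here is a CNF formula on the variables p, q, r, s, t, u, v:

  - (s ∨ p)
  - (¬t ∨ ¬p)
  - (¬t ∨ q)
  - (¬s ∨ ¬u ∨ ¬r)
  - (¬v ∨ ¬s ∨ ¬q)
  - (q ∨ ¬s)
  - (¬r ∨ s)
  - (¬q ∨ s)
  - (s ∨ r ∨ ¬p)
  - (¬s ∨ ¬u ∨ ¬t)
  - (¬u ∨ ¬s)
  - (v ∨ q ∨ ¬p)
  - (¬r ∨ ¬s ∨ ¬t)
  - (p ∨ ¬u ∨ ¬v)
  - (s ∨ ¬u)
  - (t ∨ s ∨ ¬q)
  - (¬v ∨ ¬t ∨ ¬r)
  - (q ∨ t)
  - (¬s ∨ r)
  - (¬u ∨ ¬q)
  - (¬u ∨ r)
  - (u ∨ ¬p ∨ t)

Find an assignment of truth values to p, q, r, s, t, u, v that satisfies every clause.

p = 0, q = 1, r = 1, s = 1, t = 0, u = 0, v = 0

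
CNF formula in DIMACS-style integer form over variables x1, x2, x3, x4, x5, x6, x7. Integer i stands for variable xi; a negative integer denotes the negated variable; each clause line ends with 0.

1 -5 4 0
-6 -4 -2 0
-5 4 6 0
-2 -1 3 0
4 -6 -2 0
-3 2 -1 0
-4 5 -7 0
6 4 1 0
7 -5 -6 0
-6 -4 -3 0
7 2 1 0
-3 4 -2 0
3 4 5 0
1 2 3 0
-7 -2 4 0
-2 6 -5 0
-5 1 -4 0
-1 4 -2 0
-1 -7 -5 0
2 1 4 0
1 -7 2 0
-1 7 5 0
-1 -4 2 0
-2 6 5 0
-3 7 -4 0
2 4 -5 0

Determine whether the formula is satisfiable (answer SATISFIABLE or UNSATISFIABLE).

UNSATISFIABLE

x4 = True:
  x1 = True:
    propagation gives x2=True, x6=False, x3=True, x5=False; an empty clause results — contradiction.
  x1 = False:
    propagation gives x5=False, x7=False, x2=True, x6=False; an empty clause results — contradiction.
x4 = False:
  x2 = True:
    propagation gives x6=False, x5=False; an empty clause results — contradiction.
  x2 = False:
    propagation gives x1=True, x3=False, x5=True; an empty clause results — contradiction.
Every branch closes, so no satisfying assignment exists.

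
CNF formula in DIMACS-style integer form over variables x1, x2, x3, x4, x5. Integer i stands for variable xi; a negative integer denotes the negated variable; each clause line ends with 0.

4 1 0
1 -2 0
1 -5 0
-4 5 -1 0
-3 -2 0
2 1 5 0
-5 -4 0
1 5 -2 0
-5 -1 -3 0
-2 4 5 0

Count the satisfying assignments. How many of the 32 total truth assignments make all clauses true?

4

Satisfying assignments:
  x1=T x2=F x3=F x4=F x5=F
  x1=T x2=F x3=F x4=F x5=T
  x1=T x2=F x3=T x4=F x5=F
  x1=T x2=T x3=F x4=F x5=T
That's 4 in total.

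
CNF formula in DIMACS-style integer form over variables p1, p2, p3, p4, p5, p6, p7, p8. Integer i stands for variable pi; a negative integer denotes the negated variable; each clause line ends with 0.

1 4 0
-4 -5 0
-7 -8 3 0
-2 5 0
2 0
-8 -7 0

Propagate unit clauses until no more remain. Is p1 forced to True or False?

Unit clause (p2) sets p2 = True.
From (p5 \/ ~p2) and p2 = True: p5 = True.
In (~p5 \/ ~p4), ~p5 is now false; ~p4 must hold, so p4 = False.
(p1 \/ p4): since p4 = False, the clause reduces to (p1). p1 = True.

True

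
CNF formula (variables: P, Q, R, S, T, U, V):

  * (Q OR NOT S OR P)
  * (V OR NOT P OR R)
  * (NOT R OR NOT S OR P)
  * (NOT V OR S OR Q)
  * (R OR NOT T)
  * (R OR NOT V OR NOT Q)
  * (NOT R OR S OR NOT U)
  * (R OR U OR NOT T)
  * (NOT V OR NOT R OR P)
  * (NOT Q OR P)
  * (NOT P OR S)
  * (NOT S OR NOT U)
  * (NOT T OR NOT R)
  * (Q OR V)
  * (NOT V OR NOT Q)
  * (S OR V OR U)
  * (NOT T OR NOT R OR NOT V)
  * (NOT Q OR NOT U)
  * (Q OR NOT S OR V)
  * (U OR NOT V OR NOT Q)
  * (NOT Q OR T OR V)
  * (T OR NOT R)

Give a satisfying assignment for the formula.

P = 1, Q = 0, R = 0, S = 1, T = 0, U = 0, V = 1

Try P = True.
  then S is forced to True.
  then U is forced to False.
Try Q = False.
  then V is forced to True.
Try R = False.
  then T is forced to False.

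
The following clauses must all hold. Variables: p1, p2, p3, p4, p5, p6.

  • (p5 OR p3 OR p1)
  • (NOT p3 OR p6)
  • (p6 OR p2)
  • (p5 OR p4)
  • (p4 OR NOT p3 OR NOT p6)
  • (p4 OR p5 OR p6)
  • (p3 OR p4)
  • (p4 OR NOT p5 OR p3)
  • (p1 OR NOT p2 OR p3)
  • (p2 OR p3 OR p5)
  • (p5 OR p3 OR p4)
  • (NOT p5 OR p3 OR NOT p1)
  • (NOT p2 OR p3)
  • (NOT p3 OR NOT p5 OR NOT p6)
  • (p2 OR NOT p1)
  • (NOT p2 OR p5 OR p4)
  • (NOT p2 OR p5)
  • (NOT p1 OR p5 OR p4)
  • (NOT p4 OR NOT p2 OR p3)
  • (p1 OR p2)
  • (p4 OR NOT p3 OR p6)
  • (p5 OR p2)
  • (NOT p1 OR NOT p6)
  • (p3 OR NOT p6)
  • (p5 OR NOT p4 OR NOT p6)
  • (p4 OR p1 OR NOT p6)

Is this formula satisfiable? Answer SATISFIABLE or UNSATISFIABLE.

UNSATISFIABLE

p3 = True:
  propagation gives p6=True, p4=True, p5=False; an empty clause results — contradiction.
p3 = False:
  propagation gives p4=True, p2=False, p6=True; an empty clause results — contradiction.
Every branch closes, so no satisfying assignment exists.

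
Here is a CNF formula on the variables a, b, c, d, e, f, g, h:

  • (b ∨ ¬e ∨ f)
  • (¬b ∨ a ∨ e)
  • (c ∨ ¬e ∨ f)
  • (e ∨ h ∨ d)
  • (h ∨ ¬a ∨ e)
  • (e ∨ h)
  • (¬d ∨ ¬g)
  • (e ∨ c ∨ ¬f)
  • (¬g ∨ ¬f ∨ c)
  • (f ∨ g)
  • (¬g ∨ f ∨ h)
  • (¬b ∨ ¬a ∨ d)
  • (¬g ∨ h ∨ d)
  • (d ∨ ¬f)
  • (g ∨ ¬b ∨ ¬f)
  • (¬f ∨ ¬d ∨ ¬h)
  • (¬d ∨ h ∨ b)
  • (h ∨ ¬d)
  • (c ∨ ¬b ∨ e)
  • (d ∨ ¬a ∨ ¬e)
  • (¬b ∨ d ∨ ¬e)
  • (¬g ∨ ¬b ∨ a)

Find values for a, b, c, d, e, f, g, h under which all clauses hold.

Set a = True and propagate.
For the remaining variables, b = False, c = False, d = False, e = False, f = False, g = True, h = True works.

a = 1  b = 0  c = 0  d = 0  e = 0  f = 0  g = 1  h = 1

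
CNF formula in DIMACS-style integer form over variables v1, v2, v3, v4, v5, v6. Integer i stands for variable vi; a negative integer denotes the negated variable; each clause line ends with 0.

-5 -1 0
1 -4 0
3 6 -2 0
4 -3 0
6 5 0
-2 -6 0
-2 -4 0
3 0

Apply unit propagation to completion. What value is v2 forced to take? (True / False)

Unit clause (v3) sets v3 = True.
In (v4 || !v3), !v3 is now false; v4 must hold, so v4 = True.
(v1 || !v4) with v4 = True leaves only v1, so v1 = True.
(!v5 || !v1): since v1 = True, the clause reduces to (!v5). v5 = False.
(v5 || v6) with v5 = False leaves only v6, so v6 = True.
(!v2 || !v6) with v6 = True leaves only !v2, so v2 = False.

False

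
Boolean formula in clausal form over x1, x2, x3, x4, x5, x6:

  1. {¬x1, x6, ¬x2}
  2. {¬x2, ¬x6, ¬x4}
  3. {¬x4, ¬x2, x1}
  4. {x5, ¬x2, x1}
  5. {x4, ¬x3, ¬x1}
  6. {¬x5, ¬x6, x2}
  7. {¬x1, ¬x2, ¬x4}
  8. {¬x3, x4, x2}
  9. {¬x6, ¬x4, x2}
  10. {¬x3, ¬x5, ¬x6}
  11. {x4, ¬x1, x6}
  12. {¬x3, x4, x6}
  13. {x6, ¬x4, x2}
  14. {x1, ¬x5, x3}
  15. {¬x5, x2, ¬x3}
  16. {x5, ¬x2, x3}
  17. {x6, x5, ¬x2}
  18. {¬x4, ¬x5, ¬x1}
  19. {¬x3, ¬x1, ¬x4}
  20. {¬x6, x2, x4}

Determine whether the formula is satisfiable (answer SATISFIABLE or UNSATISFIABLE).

SATISFIABLE

Branch on x1: take x1 = True.
For the remaining variables, x2 = True, x3 = False, x4 = False, x5 = True, x6 = True works.
Every clause has at least one true literal under this assignment.
So x1=True, x2=True, x3=False, x4=False, x5=True, x6=True is a satisfying assignment.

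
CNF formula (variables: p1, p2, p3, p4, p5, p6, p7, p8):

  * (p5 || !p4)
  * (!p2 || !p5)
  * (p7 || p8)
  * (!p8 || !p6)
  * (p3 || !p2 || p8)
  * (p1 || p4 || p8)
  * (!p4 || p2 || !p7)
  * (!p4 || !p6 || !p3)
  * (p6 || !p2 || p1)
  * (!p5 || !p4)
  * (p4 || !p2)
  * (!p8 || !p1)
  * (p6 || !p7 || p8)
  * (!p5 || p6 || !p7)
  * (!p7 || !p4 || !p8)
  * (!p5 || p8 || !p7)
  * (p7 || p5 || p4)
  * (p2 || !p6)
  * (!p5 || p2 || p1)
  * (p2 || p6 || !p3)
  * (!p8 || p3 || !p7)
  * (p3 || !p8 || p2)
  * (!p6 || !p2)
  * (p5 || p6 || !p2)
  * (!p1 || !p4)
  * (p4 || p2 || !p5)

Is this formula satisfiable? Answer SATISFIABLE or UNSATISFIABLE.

UNSATISFIABLE

p2 = True:
  propagation gives p5=False, p4=False; an empty clause results — contradiction.
p2 = False:
  propagation gives p6=False, p3=False, p8=False, p7=True; an empty clause results — contradiction.
Every branch closes, so no satisfying assignment exists.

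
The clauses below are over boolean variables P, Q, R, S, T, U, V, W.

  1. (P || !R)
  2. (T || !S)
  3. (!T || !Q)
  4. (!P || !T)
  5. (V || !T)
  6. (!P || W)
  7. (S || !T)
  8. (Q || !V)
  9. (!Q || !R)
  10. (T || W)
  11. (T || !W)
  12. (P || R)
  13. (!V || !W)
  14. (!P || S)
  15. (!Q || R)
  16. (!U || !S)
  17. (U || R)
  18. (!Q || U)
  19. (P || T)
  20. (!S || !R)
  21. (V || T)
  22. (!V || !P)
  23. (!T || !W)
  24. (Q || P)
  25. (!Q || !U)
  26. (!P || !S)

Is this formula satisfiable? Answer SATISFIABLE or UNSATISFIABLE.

T = True:
  propagation gives Q=False, P=False; an empty clause results — contradiction.
T = False:
  propagation gives S=False, W=True; an empty clause results — contradiction.
Every branch closes, so no satisfying assignment exists.

UNSATISFIABLE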